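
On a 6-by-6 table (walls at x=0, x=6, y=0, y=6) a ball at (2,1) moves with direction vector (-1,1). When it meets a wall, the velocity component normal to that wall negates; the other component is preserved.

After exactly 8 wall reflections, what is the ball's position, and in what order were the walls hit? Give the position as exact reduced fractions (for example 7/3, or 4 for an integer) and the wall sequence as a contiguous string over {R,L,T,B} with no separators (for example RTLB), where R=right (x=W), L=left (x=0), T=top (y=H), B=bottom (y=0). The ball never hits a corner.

1. t=2 → L at (0,3); v=(1,1)
2. t=3 → T at (3,6); v=(1,-1)
3. t=3 → R at (6,3); v=(-1,-1)
4. t=3 → B at (3,0); v=(-1,1)
5. t=3 → L at (0,3); v=(1,1)
6. t=3 → T at (3,6); v=(1,-1)
7. t=3 → R at (6,3); v=(-1,-1)
8. t=3 → B at (3,0); v=(-1,1)

Final position: (3,0)
Wall sequence: LTRBLTRB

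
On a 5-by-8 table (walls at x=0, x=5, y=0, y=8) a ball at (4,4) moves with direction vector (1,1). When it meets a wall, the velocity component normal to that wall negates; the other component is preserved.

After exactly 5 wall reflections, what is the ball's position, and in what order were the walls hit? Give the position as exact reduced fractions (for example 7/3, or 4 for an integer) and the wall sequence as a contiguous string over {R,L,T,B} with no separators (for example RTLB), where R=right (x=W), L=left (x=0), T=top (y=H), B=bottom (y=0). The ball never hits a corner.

Final position: (4,0)
Wall sequence: RTLRB

1. t=1 → R at (5,5); v=(-1,1)
2. t=3 → T at (2,8); v=(-1,-1)
3. t=2 → L at (0,6); v=(1,-1)
4. t=5 → R at (5,1); v=(-1,-1)
5. t=1 → B at (4,0); v=(-1,1)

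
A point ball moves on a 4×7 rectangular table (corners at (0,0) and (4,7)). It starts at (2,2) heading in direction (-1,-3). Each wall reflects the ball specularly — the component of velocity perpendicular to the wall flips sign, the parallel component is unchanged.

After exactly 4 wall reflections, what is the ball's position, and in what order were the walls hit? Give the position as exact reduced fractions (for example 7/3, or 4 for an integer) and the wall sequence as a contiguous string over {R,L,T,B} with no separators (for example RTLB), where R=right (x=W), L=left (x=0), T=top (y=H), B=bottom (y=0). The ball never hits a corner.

Final position: (10/3,0)
Wall sequence: BLTB

1. t=2/3 → B at (4/3,0); v=(-1,3)
2. t=4/3 → L at (0,4); v=(1,3)
3. t=1 → T at (1,7); v=(1,-3)
4. t=7/3 → B at (10/3,0); v=(1,3)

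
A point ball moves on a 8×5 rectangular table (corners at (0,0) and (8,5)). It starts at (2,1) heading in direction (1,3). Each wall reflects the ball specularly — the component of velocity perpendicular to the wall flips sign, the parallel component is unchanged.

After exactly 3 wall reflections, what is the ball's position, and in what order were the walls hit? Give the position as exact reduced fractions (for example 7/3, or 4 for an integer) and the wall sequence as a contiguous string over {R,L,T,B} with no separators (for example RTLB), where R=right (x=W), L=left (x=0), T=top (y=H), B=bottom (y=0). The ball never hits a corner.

Final position: (20/3,5)
Wall sequence: TBT

1. t=4/3 → T at (10/3,5); v=(1,-3)
2. t=5/3 → B at (5,0); v=(1,3)
3. t=5/3 → T at (20/3,5); v=(1,-3)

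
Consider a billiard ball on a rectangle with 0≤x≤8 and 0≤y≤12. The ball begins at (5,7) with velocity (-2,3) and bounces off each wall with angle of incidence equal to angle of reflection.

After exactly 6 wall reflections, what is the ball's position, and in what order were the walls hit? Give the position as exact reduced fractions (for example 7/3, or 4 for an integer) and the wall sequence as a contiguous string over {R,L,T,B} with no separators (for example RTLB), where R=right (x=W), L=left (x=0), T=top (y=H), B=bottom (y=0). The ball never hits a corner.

Final position: (0,19/2)
Wall sequence: TLBRTL

1. t=5/3 → T at (5/3,12); v=(-2,-3)
2. t=5/6 → L at (0,19/2); v=(2,-3)
3. t=19/6 → B at (19/3,0); v=(2,3)
4. t=5/6 → R at (8,5/2); v=(-2,3)
5. t=19/6 → T at (5/3,12); v=(-2,-3)
6. t=5/6 → L at (0,19/2); v=(2,-3)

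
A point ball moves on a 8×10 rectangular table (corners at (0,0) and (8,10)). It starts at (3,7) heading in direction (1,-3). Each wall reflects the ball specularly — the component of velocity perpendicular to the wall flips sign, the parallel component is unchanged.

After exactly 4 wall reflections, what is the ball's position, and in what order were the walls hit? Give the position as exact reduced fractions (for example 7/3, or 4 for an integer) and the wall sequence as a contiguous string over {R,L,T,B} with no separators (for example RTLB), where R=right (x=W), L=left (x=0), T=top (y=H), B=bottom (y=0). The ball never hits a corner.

Final position: (4,0)
Wall sequence: BRTB

1. t=7/3 → B at (16/3,0); v=(1,3)
2. t=8/3 → R at (8,8); v=(-1,3)
3. t=2/3 → T at (22/3,10); v=(-1,-3)
4. t=10/3 → B at (4,0); v=(-1,3)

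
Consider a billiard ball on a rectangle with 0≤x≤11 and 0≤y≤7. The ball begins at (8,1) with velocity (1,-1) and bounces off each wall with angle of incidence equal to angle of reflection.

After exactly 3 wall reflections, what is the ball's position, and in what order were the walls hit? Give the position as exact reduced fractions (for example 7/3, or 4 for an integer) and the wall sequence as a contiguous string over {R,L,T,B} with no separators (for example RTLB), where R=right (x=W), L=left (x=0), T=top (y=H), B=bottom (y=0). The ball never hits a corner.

Final position: (6,7)
Wall sequence: BRT

1. t=1 → B at (9,0); v=(1,1)
2. t=2 → R at (11,2); v=(-1,1)
3. t=5 → T at (6,7); v=(-1,-1)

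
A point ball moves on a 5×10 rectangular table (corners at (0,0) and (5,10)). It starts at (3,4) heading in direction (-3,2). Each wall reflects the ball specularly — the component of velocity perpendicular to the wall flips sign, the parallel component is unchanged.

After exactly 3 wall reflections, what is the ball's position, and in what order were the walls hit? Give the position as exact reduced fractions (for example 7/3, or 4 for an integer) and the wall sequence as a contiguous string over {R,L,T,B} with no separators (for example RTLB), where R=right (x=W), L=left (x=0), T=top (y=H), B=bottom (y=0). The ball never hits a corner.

1. t=1 → L at (0,6); v=(3,2)
2. t=5/3 → R at (5,28/3); v=(-3,2)
3. t=1/3 → T at (4,10); v=(-3,-2)

Final position: (4,10)
Wall sequence: LRT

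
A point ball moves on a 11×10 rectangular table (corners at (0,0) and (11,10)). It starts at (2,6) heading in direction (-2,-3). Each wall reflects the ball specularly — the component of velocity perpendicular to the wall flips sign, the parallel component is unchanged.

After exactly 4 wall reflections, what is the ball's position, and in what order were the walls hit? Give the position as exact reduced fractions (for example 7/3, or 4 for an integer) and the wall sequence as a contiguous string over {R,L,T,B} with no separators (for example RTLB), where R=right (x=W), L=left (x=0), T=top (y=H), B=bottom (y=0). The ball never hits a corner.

Final position: (11,13/2)
Wall sequence: LBTR

1. t=1 → L at (0,3); v=(2,-3)
2. t=1 → B at (2,0); v=(2,3)
3. t=10/3 → T at (26/3,10); v=(2,-3)
4. t=7/6 → R at (11,13/2); v=(-2,-3)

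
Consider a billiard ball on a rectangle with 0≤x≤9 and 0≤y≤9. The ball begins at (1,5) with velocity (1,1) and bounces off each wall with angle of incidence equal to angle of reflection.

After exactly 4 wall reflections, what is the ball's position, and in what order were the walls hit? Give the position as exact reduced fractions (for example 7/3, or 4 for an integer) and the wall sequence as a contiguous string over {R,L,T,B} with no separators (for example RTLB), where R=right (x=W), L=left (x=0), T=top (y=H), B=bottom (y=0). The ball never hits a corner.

1. t=4 → T at (5,9); v=(1,-1)
2. t=4 → R at (9,5); v=(-1,-1)
3. t=5 → B at (4,0); v=(-1,1)
4. t=4 → L at (0,4); v=(1,1)

Final position: (0,4)
Wall sequence: TRBL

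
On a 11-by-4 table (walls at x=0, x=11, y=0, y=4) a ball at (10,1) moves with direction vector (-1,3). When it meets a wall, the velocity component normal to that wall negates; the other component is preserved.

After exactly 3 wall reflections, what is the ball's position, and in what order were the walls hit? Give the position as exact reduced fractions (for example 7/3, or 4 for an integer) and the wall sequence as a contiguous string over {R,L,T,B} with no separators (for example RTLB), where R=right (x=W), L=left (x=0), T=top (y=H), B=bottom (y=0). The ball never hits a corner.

Final position: (19/3,4)
Wall sequence: TBT

1. t=1 → T at (9,4); v=(-1,-3)
2. t=4/3 → B at (23/3,0); v=(-1,3)
3. t=4/3 → T at (19/3,4); v=(-1,-3)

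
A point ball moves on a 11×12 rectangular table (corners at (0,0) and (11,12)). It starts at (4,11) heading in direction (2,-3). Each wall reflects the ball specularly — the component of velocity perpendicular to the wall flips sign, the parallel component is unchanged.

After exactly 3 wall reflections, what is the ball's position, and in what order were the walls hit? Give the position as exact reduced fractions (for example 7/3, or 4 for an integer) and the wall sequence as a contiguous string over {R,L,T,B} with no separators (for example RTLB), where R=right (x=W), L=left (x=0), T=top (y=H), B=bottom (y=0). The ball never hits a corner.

Final position: (8/3,12)
Wall sequence: RBT

1. t=7/2 → R at (11,1/2); v=(-2,-3)
2. t=1/6 → B at (32/3,0); v=(-2,3)
3. t=4 → T at (8/3,12); v=(-2,-3)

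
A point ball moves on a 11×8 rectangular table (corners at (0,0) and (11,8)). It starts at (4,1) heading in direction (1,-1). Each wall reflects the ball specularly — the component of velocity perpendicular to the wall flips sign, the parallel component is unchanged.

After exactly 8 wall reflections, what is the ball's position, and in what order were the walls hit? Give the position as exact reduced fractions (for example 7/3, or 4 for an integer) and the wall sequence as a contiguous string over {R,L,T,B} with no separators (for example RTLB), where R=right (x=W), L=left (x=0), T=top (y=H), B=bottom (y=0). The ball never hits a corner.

Final position: (7,0)
Wall sequence: BRTBLTRB

1. t=1 → B at (5,0); v=(1,1)
2. t=6 → R at (11,6); v=(-1,1)
3. t=2 → T at (9,8); v=(-1,-1)
4. t=8 → B at (1,0); v=(-1,1)
5. t=1 → L at (0,1); v=(1,1)
6. t=7 → T at (7,8); v=(1,-1)
7. t=4 → R at (11,4); v=(-1,-1)
8. t=4 → B at (7,0); v=(-1,1)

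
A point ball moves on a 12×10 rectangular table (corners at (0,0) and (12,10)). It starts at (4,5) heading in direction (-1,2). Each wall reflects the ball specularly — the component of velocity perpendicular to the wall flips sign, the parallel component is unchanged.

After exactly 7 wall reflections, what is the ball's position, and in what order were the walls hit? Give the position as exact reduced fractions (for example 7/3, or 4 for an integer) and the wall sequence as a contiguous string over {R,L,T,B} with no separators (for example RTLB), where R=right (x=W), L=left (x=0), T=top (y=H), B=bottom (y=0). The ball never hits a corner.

Final position: (11/2,10)
Wall sequence: TLBTRBT

1. t=5/2 → T at (3/2,10); v=(-1,-2)
2. t=3/2 → L at (0,7); v=(1,-2)
3. t=7/2 → B at (7/2,0); v=(1,2)
4. t=5 → T at (17/2,10); v=(1,-2)
5. t=7/2 → R at (12,3); v=(-1,-2)
6. t=3/2 → B at (21/2,0); v=(-1,2)
7. t=5 → T at (11/2,10); v=(-1,-2)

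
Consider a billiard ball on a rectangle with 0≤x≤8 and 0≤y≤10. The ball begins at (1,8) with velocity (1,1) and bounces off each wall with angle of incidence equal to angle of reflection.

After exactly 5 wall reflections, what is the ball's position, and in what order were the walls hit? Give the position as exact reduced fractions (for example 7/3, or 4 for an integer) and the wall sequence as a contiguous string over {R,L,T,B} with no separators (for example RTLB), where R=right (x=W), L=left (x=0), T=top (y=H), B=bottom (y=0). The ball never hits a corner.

Final position: (7,10)
Wall sequence: TRBLT

1. t=2 → T at (3,10); v=(1,-1)
2. t=5 → R at (8,5); v=(-1,-1)
3. t=5 → B at (3,0); v=(-1,1)
4. t=3 → L at (0,3); v=(1,1)
5. t=7 → T at (7,10); v=(1,-1)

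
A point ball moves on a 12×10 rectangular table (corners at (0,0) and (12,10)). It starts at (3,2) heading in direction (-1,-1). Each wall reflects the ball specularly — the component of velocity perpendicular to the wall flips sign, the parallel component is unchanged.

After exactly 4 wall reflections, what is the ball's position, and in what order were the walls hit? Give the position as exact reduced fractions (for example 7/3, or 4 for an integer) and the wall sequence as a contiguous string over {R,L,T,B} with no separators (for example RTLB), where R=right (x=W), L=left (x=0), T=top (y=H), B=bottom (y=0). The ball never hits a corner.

Final position: (12,7)
Wall sequence: BLTR

1. t=2 → B at (1,0); v=(-1,1)
2. t=1 → L at (0,1); v=(1,1)
3. t=9 → T at (9,10); v=(1,-1)
4. t=3 → R at (12,7); v=(-1,-1)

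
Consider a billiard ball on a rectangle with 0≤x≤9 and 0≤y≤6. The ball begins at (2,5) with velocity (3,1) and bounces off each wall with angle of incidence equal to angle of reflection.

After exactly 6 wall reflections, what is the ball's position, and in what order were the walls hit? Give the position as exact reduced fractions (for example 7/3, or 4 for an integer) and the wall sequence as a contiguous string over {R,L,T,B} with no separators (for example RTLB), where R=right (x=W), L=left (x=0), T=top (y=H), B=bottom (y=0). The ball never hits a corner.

1. t=1 → T at (5,6); v=(3,-1)
2. t=4/3 → R at (9,14/3); v=(-3,-1)
3. t=3 → L at (0,5/3); v=(3,-1)
4. t=5/3 → B at (5,0); v=(3,1)
5. t=4/3 → R at (9,4/3); v=(-3,1)
6. t=3 → L at (0,13/3); v=(3,1)

Final position: (0,13/3)
Wall sequence: TRLBRL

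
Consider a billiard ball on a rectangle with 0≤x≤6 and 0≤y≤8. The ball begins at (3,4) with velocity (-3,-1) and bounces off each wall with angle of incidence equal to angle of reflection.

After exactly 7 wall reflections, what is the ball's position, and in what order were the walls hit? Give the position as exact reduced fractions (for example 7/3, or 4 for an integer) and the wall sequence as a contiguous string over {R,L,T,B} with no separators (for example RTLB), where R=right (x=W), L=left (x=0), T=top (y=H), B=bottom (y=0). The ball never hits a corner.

1. t=1 → L at (0,3); v=(3,-1)
2. t=2 → R at (6,1); v=(-3,-1)
3. t=1 → B at (3,0); v=(-3,1)
4. t=1 → L at (0,1); v=(3,1)
5. t=2 → R at (6,3); v=(-3,1)
6. t=2 → L at (0,5); v=(3,1)
7. t=2 → R at (6,7); v=(-3,1)

Final position: (6,7)
Wall sequence: LRBLRLR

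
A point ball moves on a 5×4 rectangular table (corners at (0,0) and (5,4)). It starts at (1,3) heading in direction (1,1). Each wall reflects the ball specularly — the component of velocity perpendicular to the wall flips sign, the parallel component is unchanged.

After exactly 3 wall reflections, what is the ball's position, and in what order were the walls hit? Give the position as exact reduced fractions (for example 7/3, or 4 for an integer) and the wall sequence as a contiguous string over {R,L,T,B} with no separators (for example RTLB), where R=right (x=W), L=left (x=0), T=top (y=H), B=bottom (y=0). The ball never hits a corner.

1. t=1 → T at (2,4); v=(1,-1)
2. t=3 → R at (5,1); v=(-1,-1)
3. t=1 → B at (4,0); v=(-1,1)

Final position: (4,0)
Wall sequence: TRB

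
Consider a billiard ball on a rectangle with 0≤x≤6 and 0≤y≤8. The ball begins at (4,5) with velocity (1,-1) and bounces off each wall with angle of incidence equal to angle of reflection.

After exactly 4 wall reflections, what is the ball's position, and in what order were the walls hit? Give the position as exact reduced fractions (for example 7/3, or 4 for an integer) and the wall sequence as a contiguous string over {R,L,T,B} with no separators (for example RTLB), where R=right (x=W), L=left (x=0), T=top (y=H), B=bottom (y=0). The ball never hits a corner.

Final position: (5,8)
Wall sequence: RBLT

1. t=2 → R at (6,3); v=(-1,-1)
2. t=3 → B at (3,0); v=(-1,1)
3. t=3 → L at (0,3); v=(1,1)
4. t=5 → T at (5,8); v=(1,-1)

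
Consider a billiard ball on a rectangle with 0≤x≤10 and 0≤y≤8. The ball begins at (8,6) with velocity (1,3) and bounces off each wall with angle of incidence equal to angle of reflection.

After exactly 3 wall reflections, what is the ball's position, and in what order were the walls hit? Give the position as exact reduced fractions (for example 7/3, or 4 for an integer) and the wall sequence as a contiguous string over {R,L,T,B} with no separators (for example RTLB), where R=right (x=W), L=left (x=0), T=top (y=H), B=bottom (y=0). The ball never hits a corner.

1. t=2/3 → T at (26/3,8); v=(1,-3)
2. t=4/3 → R at (10,4); v=(-1,-3)
3. t=4/3 → B at (26/3,0); v=(-1,3)

Final position: (26/3,0)
Wall sequence: TRB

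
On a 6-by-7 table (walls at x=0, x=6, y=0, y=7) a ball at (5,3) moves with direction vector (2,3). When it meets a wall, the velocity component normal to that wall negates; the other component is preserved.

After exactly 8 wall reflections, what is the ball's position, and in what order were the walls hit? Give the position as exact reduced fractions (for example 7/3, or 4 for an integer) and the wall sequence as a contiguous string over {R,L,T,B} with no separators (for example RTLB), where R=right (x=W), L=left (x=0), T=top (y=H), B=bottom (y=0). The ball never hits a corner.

1. t=1/2 → R at (6,9/2); v=(-2,3)
2. t=5/6 → T at (13/3,7); v=(-2,-3)
3. t=13/6 → L at (0,1/2); v=(2,-3)
4. t=1/6 → B at (1/3,0); v=(2,3)
5. t=7/3 → T at (5,7); v=(2,-3)
6. t=1/2 → R at (6,11/2); v=(-2,-3)
7. t=11/6 → B at (7/3,0); v=(-2,3)
8. t=7/6 → L at (0,7/2); v=(2,3)

Final position: (0,7/2)
Wall sequence: RTLBTRBL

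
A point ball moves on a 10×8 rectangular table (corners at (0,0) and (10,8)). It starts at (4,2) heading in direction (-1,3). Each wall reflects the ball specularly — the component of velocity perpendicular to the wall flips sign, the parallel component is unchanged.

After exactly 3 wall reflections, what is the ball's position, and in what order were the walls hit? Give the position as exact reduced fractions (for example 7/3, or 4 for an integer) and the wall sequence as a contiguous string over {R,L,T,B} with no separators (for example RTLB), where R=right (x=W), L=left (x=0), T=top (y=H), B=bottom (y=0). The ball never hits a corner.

Final position: (2/3,0)
Wall sequence: TLB

1. t=2 → T at (2,8); v=(-1,-3)
2. t=2 → L at (0,2); v=(1,-3)
3. t=2/3 → B at (2/3,0); v=(1,3)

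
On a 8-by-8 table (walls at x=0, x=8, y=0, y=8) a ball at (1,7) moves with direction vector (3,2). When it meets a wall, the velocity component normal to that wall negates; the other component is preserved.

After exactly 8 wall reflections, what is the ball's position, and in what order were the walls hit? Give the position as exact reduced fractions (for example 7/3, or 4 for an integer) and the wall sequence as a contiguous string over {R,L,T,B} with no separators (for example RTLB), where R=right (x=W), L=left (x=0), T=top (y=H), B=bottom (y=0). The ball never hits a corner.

1. t=1/2 → T at (5/2,8); v=(3,-2)
2. t=11/6 → R at (8,13/3); v=(-3,-2)
3. t=13/6 → B at (3/2,0); v=(-3,2)
4. t=1/2 → L at (0,1); v=(3,2)
5. t=8/3 → R at (8,19/3); v=(-3,2)
6. t=5/6 → T at (11/2,8); v=(-3,-2)
7. t=11/6 → L at (0,13/3); v=(3,-2)
8. t=13/6 → B at (13/2,0); v=(3,2)

Final position: (13/2,0)
Wall sequence: TRBLRTLB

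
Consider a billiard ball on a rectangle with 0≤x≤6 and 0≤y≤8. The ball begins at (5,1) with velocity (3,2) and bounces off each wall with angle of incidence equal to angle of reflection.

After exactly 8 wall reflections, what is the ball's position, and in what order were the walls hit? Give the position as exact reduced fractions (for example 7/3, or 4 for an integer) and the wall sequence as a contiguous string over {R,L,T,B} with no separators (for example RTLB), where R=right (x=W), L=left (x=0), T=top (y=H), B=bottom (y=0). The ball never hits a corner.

Final position: (0,17/3)
Wall sequence: RLTRLBRL

1. t=1/3 → R at (6,5/3); v=(-3,2)
2. t=2 → L at (0,17/3); v=(3,2)
3. t=7/6 → T at (7/2,8); v=(3,-2)
4. t=5/6 → R at (6,19/3); v=(-3,-2)
5. t=2 → L at (0,7/3); v=(3,-2)
6. t=7/6 → B at (7/2,0); v=(3,2)
7. t=5/6 → R at (6,5/3); v=(-3,2)
8. t=2 → L at (0,17/3); v=(3,2)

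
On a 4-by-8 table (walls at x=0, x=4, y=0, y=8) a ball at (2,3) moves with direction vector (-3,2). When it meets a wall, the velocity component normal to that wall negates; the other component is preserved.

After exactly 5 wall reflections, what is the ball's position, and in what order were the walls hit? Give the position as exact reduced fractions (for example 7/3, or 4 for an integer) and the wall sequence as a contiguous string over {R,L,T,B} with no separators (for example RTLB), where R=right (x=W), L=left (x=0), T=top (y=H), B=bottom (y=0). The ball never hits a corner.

1. t=2/3 → L at (0,13/3); v=(3,2)
2. t=4/3 → R at (4,7); v=(-3,2)
3. t=1/2 → T at (5/2,8); v=(-3,-2)
4. t=5/6 → L at (0,19/3); v=(3,-2)
5. t=4/3 → R at (4,11/3); v=(-3,-2)

Final position: (4,11/3)
Wall sequence: LRTLR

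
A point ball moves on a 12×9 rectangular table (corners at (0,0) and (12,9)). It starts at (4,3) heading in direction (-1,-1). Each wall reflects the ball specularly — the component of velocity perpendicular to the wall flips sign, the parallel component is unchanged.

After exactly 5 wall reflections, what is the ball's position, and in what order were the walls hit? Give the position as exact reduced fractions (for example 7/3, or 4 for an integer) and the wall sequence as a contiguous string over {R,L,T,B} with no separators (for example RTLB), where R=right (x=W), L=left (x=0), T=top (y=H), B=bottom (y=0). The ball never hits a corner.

1. t=3 → B at (1,0); v=(-1,1)
2. t=1 → L at (0,1); v=(1,1)
3. t=8 → T at (8,9); v=(1,-1)
4. t=4 → R at (12,5); v=(-1,-1)
5. t=5 → B at (7,0); v=(-1,1)

Final position: (7,0)
Wall sequence: BLTRB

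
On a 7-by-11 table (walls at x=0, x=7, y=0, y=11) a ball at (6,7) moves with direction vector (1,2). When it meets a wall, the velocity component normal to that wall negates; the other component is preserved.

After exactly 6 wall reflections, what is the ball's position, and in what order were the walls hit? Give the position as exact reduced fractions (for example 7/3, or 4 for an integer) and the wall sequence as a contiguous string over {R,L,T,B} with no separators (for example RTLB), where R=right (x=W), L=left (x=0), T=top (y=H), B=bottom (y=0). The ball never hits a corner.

1. t=1 → R at (7,9); v=(-1,2)
2. t=1 → T at (6,11); v=(-1,-2)
3. t=11/2 → B at (1/2,0); v=(-1,2)
4. t=1/2 → L at (0,1); v=(1,2)
5. t=5 → T at (5,11); v=(1,-2)
6. t=2 → R at (7,7); v=(-1,-2)

Final position: (7,7)
Wall sequence: RTBLTR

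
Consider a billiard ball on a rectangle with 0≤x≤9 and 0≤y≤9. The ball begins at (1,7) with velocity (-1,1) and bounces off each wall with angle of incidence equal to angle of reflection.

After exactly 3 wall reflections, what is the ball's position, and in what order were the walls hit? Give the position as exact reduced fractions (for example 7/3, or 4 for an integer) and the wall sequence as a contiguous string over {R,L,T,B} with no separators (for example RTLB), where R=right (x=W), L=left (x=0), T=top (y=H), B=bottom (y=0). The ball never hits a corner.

1. t=1 → L at (0,8); v=(1,1)
2. t=1 → T at (1,9); v=(1,-1)
3. t=8 → R at (9,1); v=(-1,-1)

Final position: (9,1)
Wall sequence: LTR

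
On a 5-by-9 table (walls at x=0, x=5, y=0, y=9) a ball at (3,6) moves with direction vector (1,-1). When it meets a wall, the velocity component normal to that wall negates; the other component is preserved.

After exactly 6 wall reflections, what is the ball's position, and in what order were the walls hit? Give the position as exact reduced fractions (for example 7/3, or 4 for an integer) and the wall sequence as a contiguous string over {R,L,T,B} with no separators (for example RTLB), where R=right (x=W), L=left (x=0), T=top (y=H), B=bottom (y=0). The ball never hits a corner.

1. t=2 → R at (5,4); v=(-1,-1)
2. t=4 → B at (1,0); v=(-1,1)
3. t=1 → L at (0,1); v=(1,1)
4. t=5 → R at (5,6); v=(-1,1)
5. t=3 → T at (2,9); v=(-1,-1)
6. t=2 → L at (0,7); v=(1,-1)

Final position: (0,7)
Wall sequence: RBLRTL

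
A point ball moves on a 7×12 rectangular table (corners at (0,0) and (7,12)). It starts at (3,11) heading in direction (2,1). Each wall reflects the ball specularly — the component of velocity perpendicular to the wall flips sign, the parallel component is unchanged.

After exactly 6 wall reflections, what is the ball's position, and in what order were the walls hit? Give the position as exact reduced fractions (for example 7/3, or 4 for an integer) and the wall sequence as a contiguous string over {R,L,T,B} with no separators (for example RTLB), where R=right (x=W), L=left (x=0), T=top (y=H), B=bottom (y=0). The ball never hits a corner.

Final position: (1,0)
Wall sequence: TRLRLB

1. t=1 → T at (5,12); v=(2,-1)
2. t=1 → R at (7,11); v=(-2,-1)
3. t=7/2 → L at (0,15/2); v=(2,-1)
4. t=7/2 → R at (7,4); v=(-2,-1)
5. t=7/2 → L at (0,1/2); v=(2,-1)
6. t=1/2 → B at (1,0); v=(2,1)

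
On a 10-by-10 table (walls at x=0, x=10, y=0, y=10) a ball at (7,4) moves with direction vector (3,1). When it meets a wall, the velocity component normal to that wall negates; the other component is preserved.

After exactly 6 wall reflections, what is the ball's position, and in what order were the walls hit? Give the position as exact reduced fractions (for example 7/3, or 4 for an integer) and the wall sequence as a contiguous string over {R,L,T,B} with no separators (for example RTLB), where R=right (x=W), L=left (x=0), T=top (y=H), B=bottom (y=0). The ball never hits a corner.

1. t=1 → R at (10,5); v=(-3,1)
2. t=10/3 → L at (0,25/3); v=(3,1)
3. t=5/3 → T at (5,10); v=(3,-1)
4. t=5/3 → R at (10,25/3); v=(-3,-1)
5. t=10/3 → L at (0,5); v=(3,-1)
6. t=10/3 → R at (10,5/3); v=(-3,-1)

Final position: (10,5/3)
Wall sequence: RLTRLR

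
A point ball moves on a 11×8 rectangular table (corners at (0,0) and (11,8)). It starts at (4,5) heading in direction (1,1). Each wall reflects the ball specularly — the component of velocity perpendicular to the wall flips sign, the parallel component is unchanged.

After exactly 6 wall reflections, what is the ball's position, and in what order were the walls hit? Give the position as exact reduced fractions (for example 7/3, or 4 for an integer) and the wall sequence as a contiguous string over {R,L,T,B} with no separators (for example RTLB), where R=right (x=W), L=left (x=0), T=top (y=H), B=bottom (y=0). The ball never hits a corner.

Final position: (9,0)
Wall sequence: TRBLTB

1. t=3 → T at (7,8); v=(1,-1)
2. t=4 → R at (11,4); v=(-1,-1)
3. t=4 → B at (7,0); v=(-1,1)
4. t=7 → L at (0,7); v=(1,1)
5. t=1 → T at (1,8); v=(1,-1)
6. t=8 → B at (9,0); v=(1,1)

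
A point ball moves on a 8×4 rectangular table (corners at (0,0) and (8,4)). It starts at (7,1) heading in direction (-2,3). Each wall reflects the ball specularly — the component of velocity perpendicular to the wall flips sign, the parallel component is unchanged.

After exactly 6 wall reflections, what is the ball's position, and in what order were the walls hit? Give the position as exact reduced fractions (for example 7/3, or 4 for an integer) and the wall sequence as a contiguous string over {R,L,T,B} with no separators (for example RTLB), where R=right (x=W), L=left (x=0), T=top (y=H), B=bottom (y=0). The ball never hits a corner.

1. t=1 → T at (5,4); v=(-2,-3)
2. t=4/3 → B at (7/3,0); v=(-2,3)
3. t=7/6 → L at (0,7/2); v=(2,3)
4. t=1/6 → T at (1/3,4); v=(2,-3)
5. t=4/3 → B at (3,0); v=(2,3)
6. t=4/3 → T at (17/3,4); v=(2,-3)

Final position: (17/3,4)
Wall sequence: TBLTBT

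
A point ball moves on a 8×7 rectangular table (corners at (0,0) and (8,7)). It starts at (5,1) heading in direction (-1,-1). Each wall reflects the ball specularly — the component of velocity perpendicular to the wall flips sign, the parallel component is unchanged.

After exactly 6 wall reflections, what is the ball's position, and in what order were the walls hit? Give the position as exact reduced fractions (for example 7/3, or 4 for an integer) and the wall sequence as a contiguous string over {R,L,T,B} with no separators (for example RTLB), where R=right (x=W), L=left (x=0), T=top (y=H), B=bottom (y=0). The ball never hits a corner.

Final position: (0,6)
Wall sequence: BLTRBL

1. t=1 → B at (4,0); v=(-1,1)
2. t=4 → L at (0,4); v=(1,1)
3. t=3 → T at (3,7); v=(1,-1)
4. t=5 → R at (8,2); v=(-1,-1)
5. t=2 → B at (6,0); v=(-1,1)
6. t=6 → L at (0,6); v=(1,1)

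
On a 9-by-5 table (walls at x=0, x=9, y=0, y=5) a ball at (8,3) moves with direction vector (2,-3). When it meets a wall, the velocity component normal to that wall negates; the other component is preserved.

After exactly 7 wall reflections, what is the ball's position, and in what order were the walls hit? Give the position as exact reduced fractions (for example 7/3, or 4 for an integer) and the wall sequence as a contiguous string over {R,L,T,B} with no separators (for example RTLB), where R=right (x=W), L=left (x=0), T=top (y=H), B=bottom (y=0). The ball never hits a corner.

Final position: (16/3,0)
Wall sequence: RBTBLTB

1. t=1/2 → R at (9,3/2); v=(-2,-3)
2. t=1/2 → B at (8,0); v=(-2,3)
3. t=5/3 → T at (14/3,5); v=(-2,-3)
4. t=5/3 → B at (4/3,0); v=(-2,3)
5. t=2/3 → L at (0,2); v=(2,3)
6. t=1 → T at (2,5); v=(2,-3)
7. t=5/3 → B at (16/3,0); v=(2,3)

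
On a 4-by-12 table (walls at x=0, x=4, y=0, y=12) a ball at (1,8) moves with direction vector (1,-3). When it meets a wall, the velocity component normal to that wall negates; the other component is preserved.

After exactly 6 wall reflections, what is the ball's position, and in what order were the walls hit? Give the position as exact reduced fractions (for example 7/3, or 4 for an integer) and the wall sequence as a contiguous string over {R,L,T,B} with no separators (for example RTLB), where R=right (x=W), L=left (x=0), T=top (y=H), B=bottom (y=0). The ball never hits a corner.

1. t=8/3 → B at (11/3,0); v=(1,3)
2. t=1/3 → R at (4,1); v=(-1,3)
3. t=11/3 → T at (1/3,12); v=(-1,-3)
4. t=1/3 → L at (0,11); v=(1,-3)
5. t=11/3 → B at (11/3,0); v=(1,3)
6. t=1/3 → R at (4,1); v=(-1,3)

Final position: (4,1)
Wall sequence: BRTLBR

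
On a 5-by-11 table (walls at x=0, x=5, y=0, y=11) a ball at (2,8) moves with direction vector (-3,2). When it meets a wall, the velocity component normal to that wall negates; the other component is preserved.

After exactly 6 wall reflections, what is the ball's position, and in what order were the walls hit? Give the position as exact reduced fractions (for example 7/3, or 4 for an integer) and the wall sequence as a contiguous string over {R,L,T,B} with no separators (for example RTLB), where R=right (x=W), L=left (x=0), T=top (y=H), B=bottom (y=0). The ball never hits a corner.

1. t=2/3 → L at (0,28/3); v=(3,2)
2. t=5/6 → T at (5/2,11); v=(3,-2)
3. t=5/6 → R at (5,28/3); v=(-3,-2)
4. t=5/3 → L at (0,6); v=(3,-2)
5. t=5/3 → R at (5,8/3); v=(-3,-2)
6. t=4/3 → B at (1,0); v=(-3,2)

Final position: (1,0)
Wall sequence: LTRLRB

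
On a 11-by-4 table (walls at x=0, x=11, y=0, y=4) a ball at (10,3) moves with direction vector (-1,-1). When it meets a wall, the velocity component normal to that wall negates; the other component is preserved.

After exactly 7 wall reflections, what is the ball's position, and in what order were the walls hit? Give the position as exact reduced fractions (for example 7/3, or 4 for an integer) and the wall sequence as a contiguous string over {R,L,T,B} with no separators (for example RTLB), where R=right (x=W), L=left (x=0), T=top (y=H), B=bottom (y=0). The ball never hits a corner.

Final position: (11,2)
Wall sequence: BTLBTBR

1. t=3 → B at (7,0); v=(-1,1)
2. t=4 → T at (3,4); v=(-1,-1)
3. t=3 → L at (0,1); v=(1,-1)
4. t=1 → B at (1,0); v=(1,1)
5. t=4 → T at (5,4); v=(1,-1)
6. t=4 → B at (9,0); v=(1,1)
7. t=2 → R at (11,2); v=(-1,1)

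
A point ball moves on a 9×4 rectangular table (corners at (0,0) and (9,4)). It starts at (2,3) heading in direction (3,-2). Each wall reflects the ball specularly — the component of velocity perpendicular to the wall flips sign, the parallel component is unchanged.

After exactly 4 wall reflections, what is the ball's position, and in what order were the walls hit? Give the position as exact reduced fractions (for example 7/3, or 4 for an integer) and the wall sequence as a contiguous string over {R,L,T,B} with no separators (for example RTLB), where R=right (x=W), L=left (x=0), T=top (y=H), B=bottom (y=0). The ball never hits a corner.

Final position: (0,1/3)
Wall sequence: BRTL

1. t=3/2 → B at (13/2,0); v=(3,2)
2. t=5/6 → R at (9,5/3); v=(-3,2)
3. t=7/6 → T at (11/2,4); v=(-3,-2)
4. t=11/6 → L at (0,1/3); v=(3,-2)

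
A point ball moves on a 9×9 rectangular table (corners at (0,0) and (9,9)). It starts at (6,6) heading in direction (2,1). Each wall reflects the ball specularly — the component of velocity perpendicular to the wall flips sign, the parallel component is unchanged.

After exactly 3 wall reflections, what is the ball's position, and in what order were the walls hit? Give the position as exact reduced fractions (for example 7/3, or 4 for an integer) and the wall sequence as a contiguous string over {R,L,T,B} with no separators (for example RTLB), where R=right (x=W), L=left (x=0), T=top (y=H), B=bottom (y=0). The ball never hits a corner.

Final position: (0,6)
Wall sequence: RTL

1. t=3/2 → R at (9,15/2); v=(-2,1)
2. t=3/2 → T at (6,9); v=(-2,-1)
3. t=3 → L at (0,6); v=(2,-1)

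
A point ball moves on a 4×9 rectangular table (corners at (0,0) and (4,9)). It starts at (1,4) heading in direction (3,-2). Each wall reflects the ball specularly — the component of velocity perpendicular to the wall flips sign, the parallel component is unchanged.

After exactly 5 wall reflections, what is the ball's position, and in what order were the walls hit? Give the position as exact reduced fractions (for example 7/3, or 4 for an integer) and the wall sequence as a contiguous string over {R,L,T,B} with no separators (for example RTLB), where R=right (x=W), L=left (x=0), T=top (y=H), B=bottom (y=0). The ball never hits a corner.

Final position: (0,6)
Wall sequence: RBLRL

1. t=1 → R at (4,2); v=(-3,-2)
2. t=1 → B at (1,0); v=(-3,2)
3. t=1/3 → L at (0,2/3); v=(3,2)
4. t=4/3 → R at (4,10/3); v=(-3,2)
5. t=4/3 → L at (0,6); v=(3,2)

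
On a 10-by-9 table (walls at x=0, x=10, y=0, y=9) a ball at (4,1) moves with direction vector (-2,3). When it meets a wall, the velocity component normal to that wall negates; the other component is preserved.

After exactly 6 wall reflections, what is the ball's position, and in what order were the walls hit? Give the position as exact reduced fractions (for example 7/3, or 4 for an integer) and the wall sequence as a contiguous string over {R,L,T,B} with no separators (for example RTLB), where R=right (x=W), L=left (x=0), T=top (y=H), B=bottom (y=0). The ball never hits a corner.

Final position: (2/3,0)
Wall sequence: LTBRTB

1. t=2 → L at (0,7); v=(2,3)
2. t=2/3 → T at (4/3,9); v=(2,-3)
3. t=3 → B at (22/3,0); v=(2,3)
4. t=4/3 → R at (10,4); v=(-2,3)
5. t=5/3 → T at (20/3,9); v=(-2,-3)
6. t=3 → B at (2/3,0); v=(-2,3)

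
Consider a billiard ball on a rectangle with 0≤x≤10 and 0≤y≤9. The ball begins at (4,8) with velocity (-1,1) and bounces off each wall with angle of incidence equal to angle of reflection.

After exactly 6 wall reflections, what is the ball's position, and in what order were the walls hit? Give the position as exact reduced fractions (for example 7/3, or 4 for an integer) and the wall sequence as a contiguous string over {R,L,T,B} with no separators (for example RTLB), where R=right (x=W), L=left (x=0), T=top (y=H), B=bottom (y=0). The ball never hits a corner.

1. t=1 → T at (3,9); v=(-1,-1)
2. t=3 → L at (0,6); v=(1,-1)
3. t=6 → B at (6,0); v=(1,1)
4. t=4 → R at (10,4); v=(-1,1)
5. t=5 → T at (5,9); v=(-1,-1)
6. t=5 → L at (0,4); v=(1,-1)

Final position: (0,4)
Wall sequence: TLBRTL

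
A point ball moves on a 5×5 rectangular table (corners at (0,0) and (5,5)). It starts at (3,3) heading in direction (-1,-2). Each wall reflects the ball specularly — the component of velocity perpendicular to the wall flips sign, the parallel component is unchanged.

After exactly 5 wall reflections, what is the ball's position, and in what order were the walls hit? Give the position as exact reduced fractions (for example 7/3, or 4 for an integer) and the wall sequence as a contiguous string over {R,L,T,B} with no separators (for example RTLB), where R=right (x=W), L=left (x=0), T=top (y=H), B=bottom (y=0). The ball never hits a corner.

1. t=3/2 → B at (3/2,0); v=(-1,2)
2. t=3/2 → L at (0,3); v=(1,2)
3. t=1 → T at (1,5); v=(1,-2)
4. t=5/2 → B at (7/2,0); v=(1,2)
5. t=3/2 → R at (5,3); v=(-1,2)

Final position: (5,3)
Wall sequence: BLTBR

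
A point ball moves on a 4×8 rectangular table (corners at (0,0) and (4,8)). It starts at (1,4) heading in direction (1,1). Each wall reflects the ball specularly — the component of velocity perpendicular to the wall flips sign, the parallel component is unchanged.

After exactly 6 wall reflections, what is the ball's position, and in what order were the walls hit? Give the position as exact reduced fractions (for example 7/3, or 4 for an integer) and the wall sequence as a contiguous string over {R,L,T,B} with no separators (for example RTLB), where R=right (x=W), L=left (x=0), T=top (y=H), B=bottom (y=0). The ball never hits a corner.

1. t=3 → R at (4,7); v=(-1,1)
2. t=1 → T at (3,8); v=(-1,-1)
3. t=3 → L at (0,5); v=(1,-1)
4. t=4 → R at (4,1); v=(-1,-1)
5. t=1 → B at (3,0); v=(-1,1)
6. t=3 → L at (0,3); v=(1,1)

Final position: (0,3)
Wall sequence: RTLRBL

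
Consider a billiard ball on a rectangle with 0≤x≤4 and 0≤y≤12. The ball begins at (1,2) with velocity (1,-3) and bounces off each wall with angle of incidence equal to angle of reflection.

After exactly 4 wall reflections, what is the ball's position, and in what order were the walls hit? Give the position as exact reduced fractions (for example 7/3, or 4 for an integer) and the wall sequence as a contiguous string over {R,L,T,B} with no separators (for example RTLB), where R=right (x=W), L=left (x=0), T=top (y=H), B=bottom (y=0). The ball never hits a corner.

Final position: (0,5)
Wall sequence: BRTL

1. t=2/3 → B at (5/3,0); v=(1,3)
2. t=7/3 → R at (4,7); v=(-1,3)
3. t=5/3 → T at (7/3,12); v=(-1,-3)
4. t=7/3 → L at (0,5); v=(1,-3)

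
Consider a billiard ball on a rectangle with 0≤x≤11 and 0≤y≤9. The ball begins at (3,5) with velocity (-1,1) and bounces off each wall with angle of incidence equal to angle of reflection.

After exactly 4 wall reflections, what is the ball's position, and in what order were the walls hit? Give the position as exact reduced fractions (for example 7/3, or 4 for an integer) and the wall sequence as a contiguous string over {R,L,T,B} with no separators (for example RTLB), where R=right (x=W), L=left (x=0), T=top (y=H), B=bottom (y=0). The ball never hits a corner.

Final position: (11,1)
Wall sequence: LTBR

1. t=3 → L at (0,8); v=(1,1)
2. t=1 → T at (1,9); v=(1,-1)
3. t=9 → B at (10,0); v=(1,1)
4. t=1 → R at (11,1); v=(-1,1)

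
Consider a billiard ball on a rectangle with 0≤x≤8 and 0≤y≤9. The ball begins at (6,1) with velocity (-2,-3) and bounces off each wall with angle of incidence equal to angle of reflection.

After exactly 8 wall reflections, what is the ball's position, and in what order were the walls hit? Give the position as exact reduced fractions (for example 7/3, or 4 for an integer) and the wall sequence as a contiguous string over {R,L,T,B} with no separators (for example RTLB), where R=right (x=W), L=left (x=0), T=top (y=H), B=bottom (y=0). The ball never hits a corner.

Final position: (8/3,0)
Wall sequence: BLTBRTLB

1. t=1/3 → B at (16/3,0); v=(-2,3)
2. t=8/3 → L at (0,8); v=(2,3)
3. t=1/3 → T at (2/3,9); v=(2,-3)
4. t=3 → B at (20/3,0); v=(2,3)
5. t=2/3 → R at (8,2); v=(-2,3)
6. t=7/3 → T at (10/3,9); v=(-2,-3)
7. t=5/3 → L at (0,4); v=(2,-3)
8. t=4/3 → B at (8/3,0); v=(2,3)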